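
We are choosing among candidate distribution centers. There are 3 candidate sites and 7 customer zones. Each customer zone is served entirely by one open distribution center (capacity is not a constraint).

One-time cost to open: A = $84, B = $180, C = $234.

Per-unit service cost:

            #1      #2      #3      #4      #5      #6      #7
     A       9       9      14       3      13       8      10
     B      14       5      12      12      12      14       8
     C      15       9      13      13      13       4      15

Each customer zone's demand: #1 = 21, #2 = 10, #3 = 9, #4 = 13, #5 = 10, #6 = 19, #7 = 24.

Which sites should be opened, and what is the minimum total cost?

Open A only; minimum total cost 1050.

For any fixed open set, each customer zone goes to its cheapest open site; total = fixed + service.
{A}: #1→A 9·21=189, #2→A 9·10=90, #3→A 14·9=126, #4→A 3·13=39, #5→A 13·10=130, #6→A 8·19=152, #7→A 10·24=240. Service 966; fixed 84; total 1050.
{A, B}: service 850 + fixed 264 = 1114
{A, C}: service 881 + fixed 318 = 1199
{A, B, C}: service 774 + fixed 498 = 1272
No other subset beats 1050.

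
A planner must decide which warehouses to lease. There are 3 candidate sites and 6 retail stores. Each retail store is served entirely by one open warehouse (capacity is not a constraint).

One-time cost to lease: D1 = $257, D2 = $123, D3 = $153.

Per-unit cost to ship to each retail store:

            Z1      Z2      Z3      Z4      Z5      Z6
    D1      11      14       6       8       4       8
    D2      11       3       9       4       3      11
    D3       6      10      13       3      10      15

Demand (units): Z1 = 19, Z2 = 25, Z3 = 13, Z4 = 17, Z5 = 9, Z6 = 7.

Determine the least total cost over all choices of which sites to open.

Minimum total cost: 696

For any fixed open set, each retail store goes to its cheapest open site; total = fixed + service.
{D2}: Z1→D2 11·19=209, Z2→D2 3·25=75, Z3→D2 9·13=117, Z4→D2 4·17=68, Z5→D2 3·9=27, Z6→D2 11·7=77. Service 573; fixed 123; total 696.
{D2, D3}: service 461 + fixed 276 = 737
{D1, D2}: service 513 + fixed 380 = 893
{D1, D2, D3}: Z1→D3 6·19=114, Z2→D2 3·25=75, Z3→D1 6·13=78, Z4→D3 3·17=51, Z5→D2 3·9=27, Z6→D1 8·7=56. Service 401; fixed 533; total 934.
No other subset beats 696.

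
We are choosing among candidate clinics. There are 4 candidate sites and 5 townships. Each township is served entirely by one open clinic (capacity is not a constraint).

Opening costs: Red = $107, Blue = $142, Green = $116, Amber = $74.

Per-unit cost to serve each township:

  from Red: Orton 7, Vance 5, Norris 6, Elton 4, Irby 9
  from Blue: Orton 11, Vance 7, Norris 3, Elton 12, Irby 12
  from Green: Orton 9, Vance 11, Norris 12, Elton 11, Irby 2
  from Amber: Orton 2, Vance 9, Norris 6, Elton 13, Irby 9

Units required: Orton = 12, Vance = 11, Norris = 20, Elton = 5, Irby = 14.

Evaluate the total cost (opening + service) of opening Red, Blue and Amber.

Total cost: 608

Each township is assigned to its cheapest site among the open ones.
{Red, Blue, Amber}: Orton→Amber 2·12=24, Vance→Red 5·11=55, Norris→Blue 3·20=60, Elton→Red 4·5=20, Irby→Red 9·14=126. Service 285; fixed 323; total 608.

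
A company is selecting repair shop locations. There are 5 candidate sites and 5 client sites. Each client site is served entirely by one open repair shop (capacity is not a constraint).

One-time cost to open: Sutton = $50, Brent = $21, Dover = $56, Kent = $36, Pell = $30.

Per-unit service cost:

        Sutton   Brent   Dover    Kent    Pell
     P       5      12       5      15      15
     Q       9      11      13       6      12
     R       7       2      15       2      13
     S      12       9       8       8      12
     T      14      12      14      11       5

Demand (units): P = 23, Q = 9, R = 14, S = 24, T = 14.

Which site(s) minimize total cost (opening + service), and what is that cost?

Open Sutton, Kent and Pell; minimum total cost 575.

For any fixed open set, each client site goes to its cheapest open site; total = fixed + service.
{Sutton, Kent, Pell}: P→Sutton 5·23=115, Q→Kent 6·9=54, R→Kent 2·14=28, S→Kent 8·24=192, T→Pell 5·14=70. Service 459; fixed 116; total 575.
{Dover, Kent, Pell}: service 459 + fixed 122 = 581
{Sutton, Brent, Kent, Pell}: P→Sutton 5·23=115, Q→Kent 6·9=54, R→Brent 2·14=28, S→Kent 8·24=192, T→Pell 5·14=70. Service 459; fixed 137; total 596.
{Sutton, Brent, Dover, Kent, Pell}: P→Sutton 5·23=115, Q→Kent 6·9=54, R→Brent 2·14=28, S→Dover 8·24=192, T→Pell 5·14=70. Service 459; fixed 193; total 652.
No other subset beats 575.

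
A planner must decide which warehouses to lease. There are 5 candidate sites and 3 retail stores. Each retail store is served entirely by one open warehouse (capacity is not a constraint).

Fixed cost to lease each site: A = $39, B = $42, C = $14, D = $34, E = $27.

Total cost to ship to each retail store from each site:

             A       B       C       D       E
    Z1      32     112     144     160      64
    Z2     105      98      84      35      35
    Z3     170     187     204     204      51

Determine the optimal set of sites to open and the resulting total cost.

Open E only; minimum total cost 177.

For any fixed open set, each retail store goes to its cheapest open site; total = fixed + service.
{E}: Z1→E 64, Z2→E 35, Z3→E 51. Service 150; fixed 27; total 177.
{A, E}: service 118 + fixed 66 = 184
{C, E}: service 150 + fixed 41 = 191
{A, B, C, D, E}: service 118 + fixed 156 = 274
No other subset beats 177.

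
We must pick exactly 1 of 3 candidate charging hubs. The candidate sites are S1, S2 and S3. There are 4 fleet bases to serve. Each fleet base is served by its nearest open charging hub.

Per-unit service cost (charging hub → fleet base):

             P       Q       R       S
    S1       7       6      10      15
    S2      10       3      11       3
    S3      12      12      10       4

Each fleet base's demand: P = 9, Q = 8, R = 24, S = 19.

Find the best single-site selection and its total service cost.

With exactly 1 open, each fleet base uses its cheapest among the chosen.
{S2}: P→S2 10·9=90, Q→S2 3·8=24, R→S2 11·24=264, S→S2 3·19=57. Service cost 435.
{S3}: service cost 520
{S1}: service cost 636
Among all 3 size-1 choices, {S2} is lowest.

Choose S2 only; total service cost 435.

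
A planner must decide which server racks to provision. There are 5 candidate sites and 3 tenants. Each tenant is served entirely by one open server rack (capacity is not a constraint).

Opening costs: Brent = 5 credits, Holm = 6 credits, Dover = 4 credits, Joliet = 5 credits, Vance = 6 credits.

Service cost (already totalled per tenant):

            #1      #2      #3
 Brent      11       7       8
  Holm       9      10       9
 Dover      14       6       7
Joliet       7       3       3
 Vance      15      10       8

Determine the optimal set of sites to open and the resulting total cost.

Open Joliet only; minimum total cost 18.

For any fixed open set, each tenant goes to its cheapest open site; total = fixed + service.
{Joliet}: #1→Joliet 7, #2→Joliet 3, #3→Joliet 3. Service 13; fixed 5; total 18.
{Dover, Joliet}: service 13 + fixed 9 = 22
{Brent, Joliet}: service 13 + fixed 10 = 23
{Brent, Holm, Dover, Joliet, Vance}: service 13 + fixed 26 = 39
No other subset beats 18.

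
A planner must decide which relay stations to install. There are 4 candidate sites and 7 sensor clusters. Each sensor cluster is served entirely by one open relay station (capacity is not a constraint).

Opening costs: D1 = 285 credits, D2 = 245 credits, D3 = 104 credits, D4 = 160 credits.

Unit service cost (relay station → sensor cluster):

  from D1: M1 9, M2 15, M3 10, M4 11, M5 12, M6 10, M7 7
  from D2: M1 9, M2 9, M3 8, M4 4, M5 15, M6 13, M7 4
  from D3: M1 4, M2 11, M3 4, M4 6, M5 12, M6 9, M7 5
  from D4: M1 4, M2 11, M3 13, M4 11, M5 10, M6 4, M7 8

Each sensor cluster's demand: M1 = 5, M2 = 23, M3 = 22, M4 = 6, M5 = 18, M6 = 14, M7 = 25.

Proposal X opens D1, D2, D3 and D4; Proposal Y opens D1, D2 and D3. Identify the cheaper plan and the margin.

Proposal X: {D1, D2, D3, D4}: M1→D3 4·5=20, M2→D2 9·23=207, M3→D3 4·22=88, M4→D2 4·6=24, M5→D4 10·18=180, M6→D4 4·14=56, M7→D2 4·25=100. Service 675; fixed 794; total 1469.
Proposal Y: {D1, D2, D3}: M1→D3 4·5=20, M2→D2 9·23=207, M3→D3 4·22=88, M4→D2 4·6=24, M5→D1 12·18=216, M6→D3 9·14=126, M7→D2 4·25=100. Service 781; fixed 634; total 1415.
Difference: |1469 − 1415| = 54.

Proposal Y is cheaper by 54.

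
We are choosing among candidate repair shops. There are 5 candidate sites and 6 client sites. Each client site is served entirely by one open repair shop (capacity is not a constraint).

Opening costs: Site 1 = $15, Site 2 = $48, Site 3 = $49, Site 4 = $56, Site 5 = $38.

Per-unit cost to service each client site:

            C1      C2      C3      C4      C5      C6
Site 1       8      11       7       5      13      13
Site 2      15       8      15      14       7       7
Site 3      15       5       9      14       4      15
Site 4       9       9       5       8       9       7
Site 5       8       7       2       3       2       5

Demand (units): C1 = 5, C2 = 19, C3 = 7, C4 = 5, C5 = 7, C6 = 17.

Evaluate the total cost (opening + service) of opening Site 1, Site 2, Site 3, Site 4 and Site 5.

Each client site is assigned to its cheapest site among the open ones.
{Site 1, Site 2, Site 3, Site 4, Site 5}: C1→Site 1 8·5=40, C2→Site 3 5·19=95, C3→Site 5 2·7=14, C4→Site 5 3·5=15, C5→Site 5 2·7=14, C6→Site 5 5·17=85. Service 263; fixed 206; total 469.

Total cost: 469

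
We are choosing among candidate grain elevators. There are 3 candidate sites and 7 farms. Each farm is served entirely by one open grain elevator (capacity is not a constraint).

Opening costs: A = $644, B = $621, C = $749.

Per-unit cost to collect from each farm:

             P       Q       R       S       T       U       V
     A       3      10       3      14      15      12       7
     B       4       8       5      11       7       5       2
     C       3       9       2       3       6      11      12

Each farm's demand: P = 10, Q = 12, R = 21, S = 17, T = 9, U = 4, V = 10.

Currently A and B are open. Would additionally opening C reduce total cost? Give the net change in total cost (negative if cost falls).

Current service cost with {A, B}: 479.
Adding C: each farm re-picks its cheapest; new service cost 313, saving 166.
Extra fixed cost: 749. Net change = 749 − 166 = 583.
(Totals: 1744 → 2327.)

No — net change +583 (cost rises by 583).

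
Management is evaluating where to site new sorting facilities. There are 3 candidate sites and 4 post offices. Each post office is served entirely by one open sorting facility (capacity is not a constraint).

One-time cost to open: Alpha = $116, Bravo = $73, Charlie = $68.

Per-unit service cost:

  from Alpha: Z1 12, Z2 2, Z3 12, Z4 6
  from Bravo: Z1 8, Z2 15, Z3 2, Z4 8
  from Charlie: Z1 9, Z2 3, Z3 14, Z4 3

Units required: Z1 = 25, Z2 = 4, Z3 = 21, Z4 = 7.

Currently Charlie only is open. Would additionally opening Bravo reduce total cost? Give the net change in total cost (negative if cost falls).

Yes — net change −204 (cost falls by 204).

Current service cost with {Charlie}: 552.
Adding Bravo: each post office re-picks its cheapest; new service cost 275, saving 277.
Extra fixed cost: 73. Net change = 73 − 277 = -204.
(Totals: 620 → 416.)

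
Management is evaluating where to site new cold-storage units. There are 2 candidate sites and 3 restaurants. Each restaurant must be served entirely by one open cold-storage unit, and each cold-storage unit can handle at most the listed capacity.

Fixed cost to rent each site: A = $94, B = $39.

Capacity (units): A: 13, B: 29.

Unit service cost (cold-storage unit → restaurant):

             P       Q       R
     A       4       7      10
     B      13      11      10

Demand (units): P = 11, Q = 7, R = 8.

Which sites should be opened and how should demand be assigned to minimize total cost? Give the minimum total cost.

Open {A, B}: P→A 4·11=44, Q→B 11·7=77, R→B 10·8=80.
Loads: A carries 11/13, B carries 15/29. Service 201; fixed 133; total 334.
Next best feasible plan costs 339.

Minimum total cost: 334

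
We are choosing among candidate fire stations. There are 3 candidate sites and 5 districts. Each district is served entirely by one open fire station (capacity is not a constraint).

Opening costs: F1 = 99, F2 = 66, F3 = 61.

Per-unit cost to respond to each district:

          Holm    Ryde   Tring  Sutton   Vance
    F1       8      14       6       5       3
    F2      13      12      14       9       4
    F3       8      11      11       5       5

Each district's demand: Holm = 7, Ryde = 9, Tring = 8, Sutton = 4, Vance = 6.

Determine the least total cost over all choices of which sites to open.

Minimum total cost: 354

For any fixed open set, each district goes to its cheapest open site; total = fixed + service.
{F3}: Holm→F3 8·7=56, Ryde→F3 11·9=99, Tring→F3 11·8=88, Sutton→F3 5·4=20, Vance→F3 5·6=30. Service 293; fixed 61; total 354.
{F1}: service 268 + fixed 99 = 367
{F1, F3}: Holm→F1 8·7=56, Ryde→F3 11·9=99, Tring→F1 6·8=48, Sutton→F1 5·4=20, Vance→F1 3·6=18. Service 241; fixed 160; total 401.
{F1, F2, F3}: service 241 + fixed 226 = 467
No other subset beats 354.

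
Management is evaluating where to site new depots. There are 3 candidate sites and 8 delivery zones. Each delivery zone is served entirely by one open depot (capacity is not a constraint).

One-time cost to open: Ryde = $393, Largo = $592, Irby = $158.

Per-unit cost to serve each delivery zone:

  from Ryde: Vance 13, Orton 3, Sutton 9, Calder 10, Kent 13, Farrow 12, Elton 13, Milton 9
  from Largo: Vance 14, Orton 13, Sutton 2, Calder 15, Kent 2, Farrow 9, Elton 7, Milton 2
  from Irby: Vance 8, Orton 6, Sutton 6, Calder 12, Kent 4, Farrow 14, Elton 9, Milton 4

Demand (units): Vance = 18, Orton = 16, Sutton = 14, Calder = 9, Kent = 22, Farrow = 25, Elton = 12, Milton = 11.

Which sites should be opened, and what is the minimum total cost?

Open Irby only; minimum total cost 1180.

For any fixed open set, each delivery zone goes to its cheapest open site; total = fixed + service.
{Irby}: Vance→Irby 8·18=144, Orton→Irby 6·16=96, Sutton→Irby 6·14=84, Calder→Irby 12·9=108, Kent→Irby 4·22=88, Farrow→Irby 14·25=350, Elton→Irby 9·12=108, Milton→Irby 4·11=44. Service 1022; fixed 158; total 1180.
{Ryde, Irby}: Vance→Irby 8·18=144, Orton→Ryde 3·16=48, Sutton→Irby 6·14=84, Calder→Ryde 10·9=90, Kent→Irby 4·22=88, Farrow→Ryde 12·25=300, Elton→Irby 9·12=108, Milton→Irby 4·11=44. Service 906; fixed 551; total 1457.
{Largo, Irby}: service 751 + fixed 750 = 1501
{Ryde, Largo, Irby}: service 685 + fixed 1143 = 1828
No other subset beats 1180.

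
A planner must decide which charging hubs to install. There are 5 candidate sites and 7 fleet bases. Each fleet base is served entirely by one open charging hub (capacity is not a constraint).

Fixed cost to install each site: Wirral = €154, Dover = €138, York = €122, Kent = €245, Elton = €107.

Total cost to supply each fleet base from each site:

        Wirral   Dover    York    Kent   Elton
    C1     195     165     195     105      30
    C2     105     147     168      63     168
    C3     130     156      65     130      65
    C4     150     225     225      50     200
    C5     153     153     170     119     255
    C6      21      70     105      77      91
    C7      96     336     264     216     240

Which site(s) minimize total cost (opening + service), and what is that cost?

Open Wirral and Elton; minimum total cost 881.

For any fixed open set, each fleet base goes to its cheapest open site; total = fixed + service.
{Wirral, Elton}: C1→Elton 30, C2→Wirral 105, C3→Elton 65, C4→Wirral 150, C5→Wirral 153, C6→Wirral 21, C7→Wirral 96. Service 620; fixed 261; total 881.
{Wirral, Kent, Elton}: service 444 + fixed 506 = 950
{Kent, Elton}: service 620 + fixed 352 = 972
{Wirral, Dover, York, Kent, Elton}: C1→Elton 30, C2→Kent 63, C3→York 65, C4→Kent 50, C5→Kent 119, C6→Wirral 21, C7→Wirral 96. Service 444; fixed 766; total 1210.
No other subset beats 881.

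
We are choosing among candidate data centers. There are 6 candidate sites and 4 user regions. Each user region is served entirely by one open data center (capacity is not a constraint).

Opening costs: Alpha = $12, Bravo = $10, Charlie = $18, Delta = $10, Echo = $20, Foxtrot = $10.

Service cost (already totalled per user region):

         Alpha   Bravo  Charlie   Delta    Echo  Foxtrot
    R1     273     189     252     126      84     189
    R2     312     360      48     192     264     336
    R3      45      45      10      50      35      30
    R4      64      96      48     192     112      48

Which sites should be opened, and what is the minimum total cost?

Open Charlie and Echo; minimum total cost 228.

For any fixed open set, each user region goes to its cheapest open site; total = fixed + service.
{Charlie, Echo}: R1→Echo 84, R2→Charlie 48, R3→Charlie 10, R4→Charlie 48. Service 190; fixed 38; total 228.
{Bravo, Charlie, Echo}: service 190 + fixed 48 = 238
{Charlie, Delta, Echo}: service 190 + fixed 48 = 238
{Alpha, Bravo, Charlie, Delta, Echo, Foxtrot}: service 190 + fixed 80 = 270
No other subset beats 228.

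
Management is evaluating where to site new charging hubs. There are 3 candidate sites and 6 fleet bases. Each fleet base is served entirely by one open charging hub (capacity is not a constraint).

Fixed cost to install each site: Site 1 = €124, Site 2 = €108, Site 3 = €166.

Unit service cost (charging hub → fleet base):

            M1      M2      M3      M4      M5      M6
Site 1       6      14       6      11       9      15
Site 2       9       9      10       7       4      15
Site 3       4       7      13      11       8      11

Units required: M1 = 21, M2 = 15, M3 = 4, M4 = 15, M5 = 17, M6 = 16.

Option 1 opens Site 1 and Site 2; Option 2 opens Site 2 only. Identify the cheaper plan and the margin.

Option 2 is cheaper by 45.

Option 1: {Site 1, Site 2}: M1→Site 1 6·21=126, M2→Site 2 9·15=135, M3→Site 1 6·4=24, M4→Site 2 7·15=105, M5→Site 2 4·17=68, M6→Site 1 15·16=240. Service 698; fixed 232; total 930.
Option 2: {Site 2}: M1→Site 2 9·21=189, M2→Site 2 9·15=135, M3→Site 2 10·4=40, M4→Site 2 7·15=105, M5→Site 2 4·17=68, M6→Site 2 15·16=240. Service 777; fixed 108; total 885.
Difference: |930 − 885| = 45.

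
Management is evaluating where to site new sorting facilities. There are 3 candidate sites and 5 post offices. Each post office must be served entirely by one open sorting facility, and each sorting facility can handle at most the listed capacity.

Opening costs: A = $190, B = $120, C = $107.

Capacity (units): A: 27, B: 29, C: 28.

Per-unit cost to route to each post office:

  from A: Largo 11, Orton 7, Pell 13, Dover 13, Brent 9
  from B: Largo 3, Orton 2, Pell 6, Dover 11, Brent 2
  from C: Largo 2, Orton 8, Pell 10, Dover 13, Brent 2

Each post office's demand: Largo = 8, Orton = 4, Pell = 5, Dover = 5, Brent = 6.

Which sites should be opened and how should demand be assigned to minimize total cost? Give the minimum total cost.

Minimum total cost: 249

Open {B}: Largo→B 3·8=24, Orton→B 2·4=8, Pell→B 6·5=30, Dover→B 11·5=55, Brent→B 2·6=12.
Loads: B carries 28/29. Service 129; fixed 120; total 249.
Next best feasible plan costs 282.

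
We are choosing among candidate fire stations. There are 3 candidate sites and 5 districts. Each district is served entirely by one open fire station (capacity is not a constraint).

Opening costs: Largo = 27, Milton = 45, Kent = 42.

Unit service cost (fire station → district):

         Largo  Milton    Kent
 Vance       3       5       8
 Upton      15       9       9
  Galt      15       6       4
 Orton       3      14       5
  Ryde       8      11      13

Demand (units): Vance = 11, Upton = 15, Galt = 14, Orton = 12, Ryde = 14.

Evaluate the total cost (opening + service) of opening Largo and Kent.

Total cost: 441

Each district is assigned to its cheapest site among the open ones.
{Largo, Kent}: Vance→Largo 3·11=33, Upton→Kent 9·15=135, Galt→Kent 4·14=56, Orton→Largo 3·12=36, Ryde→Largo 8·14=112. Service 372; fixed 69; total 441.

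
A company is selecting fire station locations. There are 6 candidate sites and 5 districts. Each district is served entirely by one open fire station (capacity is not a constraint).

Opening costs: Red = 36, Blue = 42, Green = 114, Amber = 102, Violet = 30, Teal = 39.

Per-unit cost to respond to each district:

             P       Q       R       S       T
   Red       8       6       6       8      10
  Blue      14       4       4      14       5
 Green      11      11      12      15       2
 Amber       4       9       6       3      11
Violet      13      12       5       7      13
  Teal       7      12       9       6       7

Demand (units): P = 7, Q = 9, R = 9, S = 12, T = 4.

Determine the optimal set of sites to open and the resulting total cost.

Open Blue and Teal; minimum total cost 294.

For any fixed open set, each district goes to its cheapest open site; total = fixed + service.
{Blue, Teal}: P→Teal 7·7=49, Q→Blue 4·9=36, R→Blue 4·9=36, S→Teal 6·12=72, T→Blue 5·4=20. Service 213; fixed 81; total 294.
{Blue, Amber}: P→Amber 4·7=28, Q→Blue 4·9=36, R→Blue 4·9=36, S→Amber 3·12=36, T→Blue 5·4=20. Service 156; fixed 144; total 300.
{Red, Blue}: service 244 + fixed 78 = 322
{Red, Blue, Green, Amber, Violet, Teal}: service 144 + fixed 363 = 507
No other subset beats 294.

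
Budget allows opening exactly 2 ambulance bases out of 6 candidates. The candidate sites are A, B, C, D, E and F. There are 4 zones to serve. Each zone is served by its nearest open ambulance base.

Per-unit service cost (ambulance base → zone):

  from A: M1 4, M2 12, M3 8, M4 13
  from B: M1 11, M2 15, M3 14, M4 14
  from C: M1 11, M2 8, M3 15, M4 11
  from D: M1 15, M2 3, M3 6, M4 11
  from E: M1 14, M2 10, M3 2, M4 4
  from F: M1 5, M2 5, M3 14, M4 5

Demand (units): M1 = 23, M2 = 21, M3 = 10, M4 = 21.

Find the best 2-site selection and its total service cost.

Choose E and F; total service cost 324.

With exactly 2 open, each zone uses its cheapest among the chosen.
{E, F}: M1→F 5·23=115, M2→F 5·21=105, M3→E 2·10=20, M4→E 4·21=84. Service cost 324.
{D, F}: service cost 343
{A, F}: service cost 382
Among all 15 size-2 choices, {E, F} is lowest.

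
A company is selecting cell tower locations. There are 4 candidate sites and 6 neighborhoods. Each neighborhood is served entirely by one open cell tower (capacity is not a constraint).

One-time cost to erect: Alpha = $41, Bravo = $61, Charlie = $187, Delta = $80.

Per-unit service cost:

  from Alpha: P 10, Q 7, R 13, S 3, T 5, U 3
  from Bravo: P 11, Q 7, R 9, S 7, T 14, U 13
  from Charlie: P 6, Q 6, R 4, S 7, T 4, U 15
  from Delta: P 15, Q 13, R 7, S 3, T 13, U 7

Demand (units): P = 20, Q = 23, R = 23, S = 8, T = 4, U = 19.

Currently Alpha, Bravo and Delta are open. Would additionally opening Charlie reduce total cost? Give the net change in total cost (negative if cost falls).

No — net change +11 (cost rises by 11).

Current service cost with {Alpha, Bravo, Delta}: 623.
Adding Charlie: each neighborhood re-picks its cheapest; new service cost 447, saving 176.
Extra fixed cost: 187. Net change = 187 − 176 = 11.
(Totals: 805 → 816.)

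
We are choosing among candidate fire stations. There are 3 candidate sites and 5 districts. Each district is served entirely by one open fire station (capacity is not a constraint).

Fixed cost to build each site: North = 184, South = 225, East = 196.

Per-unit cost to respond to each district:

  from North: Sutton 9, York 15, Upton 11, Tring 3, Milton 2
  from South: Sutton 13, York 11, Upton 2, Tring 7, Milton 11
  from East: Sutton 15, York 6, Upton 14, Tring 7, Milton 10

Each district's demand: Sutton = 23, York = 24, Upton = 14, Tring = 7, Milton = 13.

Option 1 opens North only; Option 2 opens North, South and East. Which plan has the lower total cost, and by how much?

Option 1: {North}: Sutton→North 9·23=207, York→North 15·24=360, Upton→North 11·14=154, Tring→North 3·7=21, Milton→North 2·13=26. Service 768; fixed 184; total 952.
Option 2: {North, South, East}: Sutton→North 9·23=207, York→East 6·24=144, Upton→South 2·14=28, Tring→North 3·7=21, Milton→North 2·13=26. Service 426; fixed 605; total 1031.
Difference: |952 − 1031| = 79.

Option 1 is cheaper by 79.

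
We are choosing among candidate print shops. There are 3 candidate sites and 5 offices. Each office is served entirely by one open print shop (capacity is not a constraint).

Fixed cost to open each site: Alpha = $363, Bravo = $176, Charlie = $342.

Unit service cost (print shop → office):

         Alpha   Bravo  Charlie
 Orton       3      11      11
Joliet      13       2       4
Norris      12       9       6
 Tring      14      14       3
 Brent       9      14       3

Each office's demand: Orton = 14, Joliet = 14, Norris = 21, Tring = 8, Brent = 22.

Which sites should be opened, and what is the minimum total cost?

Open Charlie only; minimum total cost 768.

For any fixed open set, each office goes to its cheapest open site; total = fixed + service.
{Charlie}: Orton→Charlie 11·14=154, Joliet→Charlie 4·14=56, Norris→Charlie 6·21=126, Tring→Charlie 3·8=24, Brent→Charlie 3·22=66. Service 426; fixed 342; total 768.
{Bravo, Charlie}: Orton→Bravo 11·14=154, Joliet→Bravo 2·14=28, Norris→Charlie 6·21=126, Tring→Charlie 3·8=24, Brent→Charlie 3·22=66. Service 398; fixed 518; total 916.
{Bravo}: service 791 + fixed 176 = 967
{Alpha, Bravo, Charlie}: service 286 + fixed 881 = 1167
(All 7 nonempty subsets were checked; Charlie only is lowest.)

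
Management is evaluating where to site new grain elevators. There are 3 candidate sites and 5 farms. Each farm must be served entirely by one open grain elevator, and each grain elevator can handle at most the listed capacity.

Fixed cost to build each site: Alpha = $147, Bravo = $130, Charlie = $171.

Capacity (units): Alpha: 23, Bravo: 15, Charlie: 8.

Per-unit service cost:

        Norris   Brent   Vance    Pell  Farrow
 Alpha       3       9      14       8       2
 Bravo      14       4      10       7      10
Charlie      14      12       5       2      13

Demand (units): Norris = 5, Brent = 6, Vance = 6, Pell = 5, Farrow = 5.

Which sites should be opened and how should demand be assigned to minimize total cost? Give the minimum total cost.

Open {Alpha, Bravo}: Norris→Alpha 3·5=15, Brent→Bravo 4·6=24, Vance→Bravo 10·6=60, Pell→Alpha 8·5=40, Farrow→Alpha 2·5=10.
Loads: Alpha carries 15/23, Bravo carries 12/15. Service 149; fixed 277; total 426.
Next best feasible plan costs 445.

Minimum total cost: 426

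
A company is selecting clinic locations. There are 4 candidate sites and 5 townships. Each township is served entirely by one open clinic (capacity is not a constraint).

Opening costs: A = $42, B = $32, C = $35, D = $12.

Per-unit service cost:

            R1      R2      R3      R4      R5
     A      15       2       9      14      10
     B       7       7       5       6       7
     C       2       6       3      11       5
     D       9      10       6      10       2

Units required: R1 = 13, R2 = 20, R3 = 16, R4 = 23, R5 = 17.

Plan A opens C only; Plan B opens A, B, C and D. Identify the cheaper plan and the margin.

Plan B is cheaper by 160.

Plan A: {C}: R1→C 2·13=26, R2→C 6·20=120, R3→C 3·16=48, R4→C 11·23=253, R5→C 5·17=85. Service 532; fixed 35; total 567.
Plan B: {A, B, C, D}: R1→C 2·13=26, R2→A 2·20=40, R3→C 3·16=48, R4→B 6·23=138, R5→D 2·17=34. Service 286; fixed 121; total 407.
Difference: |567 − 407| = 160.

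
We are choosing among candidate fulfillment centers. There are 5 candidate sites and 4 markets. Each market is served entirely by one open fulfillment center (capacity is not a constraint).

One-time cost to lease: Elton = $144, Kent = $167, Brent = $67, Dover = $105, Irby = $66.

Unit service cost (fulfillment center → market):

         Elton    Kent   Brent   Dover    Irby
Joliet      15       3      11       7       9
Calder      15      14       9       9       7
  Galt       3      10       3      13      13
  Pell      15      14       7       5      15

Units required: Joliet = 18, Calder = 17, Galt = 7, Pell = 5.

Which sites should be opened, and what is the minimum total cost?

For any fixed open set, each market goes to its cheapest open site; total = fixed + service.
{Brent, Irby}: Joliet→Irby 9·18=162, Calder→Irby 7·17=119, Galt→Brent 3·7=21, Pell→Brent 7·5=35. Service 337; fixed 133; total 470.
{Brent}: service 407 + fixed 67 = 474
{Kent, Brent}: service 263 + fixed 234 = 497
{Elton, Kent, Brent, Dover, Irby}: service 219 + fixed 549 = 768
No other subset beats 470.

Open Brent and Irby; minimum total cost 470.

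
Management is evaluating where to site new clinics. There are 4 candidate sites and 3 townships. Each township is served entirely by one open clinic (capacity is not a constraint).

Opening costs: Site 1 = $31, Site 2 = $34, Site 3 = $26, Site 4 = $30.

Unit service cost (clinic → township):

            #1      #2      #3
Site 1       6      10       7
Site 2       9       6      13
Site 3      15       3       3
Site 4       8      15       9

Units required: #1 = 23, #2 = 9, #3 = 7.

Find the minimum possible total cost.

For any fixed open set, each township goes to its cheapest open site; total = fixed + service.
{Site 1, Site 3}: #1→Site 1 6·23=138, #2→Site 3 3·9=27, #3→Site 3 3·7=21. Service 186; fixed 57; total 243.
{Site 1, Site 3, Site 4}: service 186 + fixed 87 = 273
{Site 1, Site 2, Site 3}: #1→Site 1 6·23=138, #2→Site 3 3·9=27, #3→Site 3 3·7=21. Service 186; fixed 91; total 277.
{Site 1, Site 2, Site 3, Site 4}: service 186 + fixed 121 = 307
(All 15 nonempty subsets were checked; Site 1 and Site 3 is lowest.)

Minimum total cost: 243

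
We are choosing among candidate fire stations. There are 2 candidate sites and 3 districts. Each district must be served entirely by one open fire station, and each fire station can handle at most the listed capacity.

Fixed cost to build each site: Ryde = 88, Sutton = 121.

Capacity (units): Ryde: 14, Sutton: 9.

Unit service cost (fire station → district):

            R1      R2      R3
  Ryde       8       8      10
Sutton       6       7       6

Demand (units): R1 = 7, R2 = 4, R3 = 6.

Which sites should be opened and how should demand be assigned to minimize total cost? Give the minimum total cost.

Minimum total cost: 333

Open {Ryde, Sutton}: R1→Ryde 8·7=56, R2→Ryde 8·4=32, R3→Sutton 6·6=36.
Loads: Ryde carries 11/14, Sutton carries 6/9. Service 124; fixed 209; total 333.
Next best feasible plan costs 343.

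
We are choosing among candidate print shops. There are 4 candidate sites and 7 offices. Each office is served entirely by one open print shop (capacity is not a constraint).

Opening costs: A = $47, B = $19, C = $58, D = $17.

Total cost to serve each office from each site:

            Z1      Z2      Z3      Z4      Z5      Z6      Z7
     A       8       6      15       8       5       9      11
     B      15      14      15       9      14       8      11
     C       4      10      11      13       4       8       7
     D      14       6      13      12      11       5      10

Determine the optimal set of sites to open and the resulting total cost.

For any fixed open set, each office goes to its cheapest open site; total = fixed + service.
{D}: Z1→D 14, Z2→D 6, Z3→D 13, Z4→D 12, Z5→D 11, Z6→D 5, Z7→D 10. Service 71; fixed 17; total 88.
{B, D}: service 68 + fixed 36 = 104
{B}: service 86 + fixed 19 = 105
{A, B, C, D}: Z1→C 4, Z2→A 6, Z3→C 11, Z4→A 8, Z5→C 4, Z6→D 5, Z7→C 7. Service 45; fixed 141; total 186.
No other subset beats 88.

Open D only; minimum total cost 88.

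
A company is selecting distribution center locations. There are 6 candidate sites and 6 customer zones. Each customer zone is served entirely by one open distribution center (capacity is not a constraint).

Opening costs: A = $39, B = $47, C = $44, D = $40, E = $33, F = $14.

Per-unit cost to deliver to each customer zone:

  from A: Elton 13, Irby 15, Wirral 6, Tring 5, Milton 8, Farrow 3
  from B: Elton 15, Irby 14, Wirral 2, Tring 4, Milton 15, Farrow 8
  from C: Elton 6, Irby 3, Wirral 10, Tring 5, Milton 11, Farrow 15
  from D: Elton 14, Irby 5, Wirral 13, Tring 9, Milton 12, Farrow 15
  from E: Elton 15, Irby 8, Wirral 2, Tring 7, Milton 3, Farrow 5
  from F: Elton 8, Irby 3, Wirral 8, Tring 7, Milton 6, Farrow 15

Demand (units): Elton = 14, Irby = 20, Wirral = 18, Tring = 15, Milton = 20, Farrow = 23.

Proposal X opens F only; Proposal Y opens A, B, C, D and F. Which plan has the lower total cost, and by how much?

Proposal Y is cheaper by 287.

Proposal X: {F}: Elton→F 8·14=112, Irby→F 3·20=60, Wirral→F 8·18=144, Tring→F 7·15=105, Milton→F 6·20=120, Farrow→F 15·23=345. Service 886; fixed 14; total 900.
Proposal Y: {A, B, C, D, F}: Elton→C 6·14=84, Irby→C 3·20=60, Wirral→B 2·18=36, Tring→B 4·15=60, Milton→F 6·20=120, Farrow→A 3·23=69. Service 429; fixed 184; total 613.
Difference: |900 − 613| = 287.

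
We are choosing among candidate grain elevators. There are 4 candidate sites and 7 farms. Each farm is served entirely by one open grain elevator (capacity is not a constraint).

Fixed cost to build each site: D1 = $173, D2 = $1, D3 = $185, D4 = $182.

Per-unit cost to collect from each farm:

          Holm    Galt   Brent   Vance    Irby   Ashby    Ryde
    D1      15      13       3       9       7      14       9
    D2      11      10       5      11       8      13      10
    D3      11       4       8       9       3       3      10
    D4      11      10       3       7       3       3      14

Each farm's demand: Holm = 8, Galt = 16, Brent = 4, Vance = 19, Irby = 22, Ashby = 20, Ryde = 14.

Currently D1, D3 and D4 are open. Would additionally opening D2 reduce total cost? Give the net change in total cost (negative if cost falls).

Current service cost with {D1, D3, D4}: 549.
Adding D2: each farm re-picks its cheapest; new service cost 549, saving 0.
Extra fixed cost: 1. Net change = 1 − 0 = 1.
(Totals: 1089 → 1090.)

No — net change +1 (cost rises by 1).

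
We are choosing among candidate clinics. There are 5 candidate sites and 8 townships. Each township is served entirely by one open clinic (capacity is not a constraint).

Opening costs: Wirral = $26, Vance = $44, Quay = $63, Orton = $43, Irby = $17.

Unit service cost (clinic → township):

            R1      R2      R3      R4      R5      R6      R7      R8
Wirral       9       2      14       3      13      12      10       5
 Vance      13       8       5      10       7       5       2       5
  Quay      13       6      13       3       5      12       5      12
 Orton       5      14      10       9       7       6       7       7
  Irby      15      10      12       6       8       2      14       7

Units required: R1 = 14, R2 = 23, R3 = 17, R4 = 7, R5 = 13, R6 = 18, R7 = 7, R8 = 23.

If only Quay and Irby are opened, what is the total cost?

Total cost: 922

Each township is assigned to its cheapest site among the open ones.
{Quay, Irby}: R1→Quay 13·14=182, R2→Quay 6·23=138, R3→Irby 12·17=204, R4→Quay 3·7=21, R5→Quay 5·13=65, R6→Irby 2·18=36, R7→Quay 5·7=35, R8→Irby 7·23=161. Service 842; fixed 80; total 922.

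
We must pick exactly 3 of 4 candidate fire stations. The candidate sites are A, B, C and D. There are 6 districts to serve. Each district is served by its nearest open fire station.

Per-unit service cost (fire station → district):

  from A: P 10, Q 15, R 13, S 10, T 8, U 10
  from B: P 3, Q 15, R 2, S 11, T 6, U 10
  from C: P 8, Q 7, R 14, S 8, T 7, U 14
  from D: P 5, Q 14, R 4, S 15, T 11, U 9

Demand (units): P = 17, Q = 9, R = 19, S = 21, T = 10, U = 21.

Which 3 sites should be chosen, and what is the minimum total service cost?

With exactly 3 open, each district uses its cheapest among the chosen.
{B, C, D}: P→B 3·17=51, Q→C 7·9=63, R→B 2·19=38, S→C 8·21=168, T→B 6·10=60, U→D 9·21=189. Service cost 569.
{A, B, C}: service cost 590
{A, C, D}: service cost 651
Among all 4 size-3 choices, {B, C, D} is lowest.

Choose B, C and D; total service cost 569.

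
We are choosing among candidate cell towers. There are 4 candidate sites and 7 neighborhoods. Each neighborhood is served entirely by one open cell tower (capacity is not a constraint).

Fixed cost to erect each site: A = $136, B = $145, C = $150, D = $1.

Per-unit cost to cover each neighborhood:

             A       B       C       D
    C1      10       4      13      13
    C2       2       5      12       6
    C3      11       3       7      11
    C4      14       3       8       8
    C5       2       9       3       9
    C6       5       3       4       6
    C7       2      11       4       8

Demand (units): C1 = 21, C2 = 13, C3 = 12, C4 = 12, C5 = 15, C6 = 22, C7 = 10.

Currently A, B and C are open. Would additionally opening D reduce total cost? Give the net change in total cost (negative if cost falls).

No — net change +1 (cost rises by 1).

Current service cost with {A, B, C}: 298.
Adding D: each neighborhood re-picks its cheapest; new service cost 298, saving 0.
Extra fixed cost: 1. Net change = 1 − 0 = 1.
(Totals: 729 → 730.)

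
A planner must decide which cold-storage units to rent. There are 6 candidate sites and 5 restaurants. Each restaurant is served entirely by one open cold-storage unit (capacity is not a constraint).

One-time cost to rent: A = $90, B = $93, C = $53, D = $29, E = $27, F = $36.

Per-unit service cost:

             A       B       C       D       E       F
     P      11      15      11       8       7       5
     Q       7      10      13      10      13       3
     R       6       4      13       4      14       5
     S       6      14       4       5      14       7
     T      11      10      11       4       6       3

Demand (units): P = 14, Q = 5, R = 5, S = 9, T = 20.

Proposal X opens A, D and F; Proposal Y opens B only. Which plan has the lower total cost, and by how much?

Proposal X is cheaper by 334.

Proposal X: {A, D, F}: P→F 5·14=70, Q→F 3·5=15, R→D 4·5=20, S→D 5·9=45, T→F 3·20=60. Service 210; fixed 155; total 365.
Proposal Y: {B}: P→B 15·14=210, Q→B 10·5=50, R→B 4·5=20, S→B 14·9=126, T→B 10·20=200. Service 606; fixed 93; total 699.
Difference: |365 − 699| = 334.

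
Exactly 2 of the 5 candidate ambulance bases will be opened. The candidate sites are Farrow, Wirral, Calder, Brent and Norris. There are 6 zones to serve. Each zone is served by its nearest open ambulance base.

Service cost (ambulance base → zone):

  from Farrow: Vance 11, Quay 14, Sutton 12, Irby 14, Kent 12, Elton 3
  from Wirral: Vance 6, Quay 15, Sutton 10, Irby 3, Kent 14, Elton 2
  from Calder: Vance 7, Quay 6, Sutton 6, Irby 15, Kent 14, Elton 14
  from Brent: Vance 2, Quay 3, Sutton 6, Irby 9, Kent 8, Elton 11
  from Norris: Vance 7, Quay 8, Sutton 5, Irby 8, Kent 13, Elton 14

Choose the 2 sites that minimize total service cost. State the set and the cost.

With exactly 2 open, each zone uses its cheapest among the chosen.
{Wirral, Brent}: Vance→Brent 2, Quay→Brent 3, Sutton→Brent 6, Irby→Wirral 3, Kent→Brent 8, Elton→Wirral 2. Service cost 24.
{Farrow, Brent}: service cost 31
{Wirral, Calder}: service cost 37
Among all 10 size-2 choices, {Wirral, Brent} is lowest.

Choose Wirral and Brent; total service cost 24.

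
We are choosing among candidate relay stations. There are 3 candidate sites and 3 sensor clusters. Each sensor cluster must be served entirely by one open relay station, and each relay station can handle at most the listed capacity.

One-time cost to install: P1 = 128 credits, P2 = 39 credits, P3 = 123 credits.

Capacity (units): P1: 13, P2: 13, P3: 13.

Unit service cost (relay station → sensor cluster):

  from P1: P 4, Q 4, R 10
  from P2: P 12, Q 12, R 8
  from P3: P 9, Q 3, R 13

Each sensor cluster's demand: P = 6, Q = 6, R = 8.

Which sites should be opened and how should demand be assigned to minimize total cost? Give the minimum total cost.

Minimum total cost: 279

Open {P1, P2}: P→P1 4·6=24, Q→P1 4·6=24, R→P2 8·8=64.
Loads: P1 carries 12/13, P2 carries 8/13. Service 112; fixed 167; total 279.
Next best feasible plan costs 298.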